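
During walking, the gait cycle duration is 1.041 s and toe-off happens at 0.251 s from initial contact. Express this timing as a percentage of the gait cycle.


pct = (event_time / cycle_time) * 100
pct = (0.251 / 1.041) * 100
ratio = 0.2411
pct = 24.1114


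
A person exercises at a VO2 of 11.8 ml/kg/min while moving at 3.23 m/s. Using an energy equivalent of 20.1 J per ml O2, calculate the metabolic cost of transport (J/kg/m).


Power per kg = VO2 * 20.1 / 60
Power per kg = 11.8 * 20.1 / 60 = 3.9530 W/kg
Cost = power_per_kg / speed
Cost = 3.9530 / 3.23
Cost = 1.2238


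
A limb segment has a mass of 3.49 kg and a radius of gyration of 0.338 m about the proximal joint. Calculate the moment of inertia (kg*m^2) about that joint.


I = m * k^2
I = 3.49 * 0.338^2
k^2 = 0.1142
I = 0.3987


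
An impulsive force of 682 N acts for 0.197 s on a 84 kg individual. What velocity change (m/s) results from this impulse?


J = F * dt = 682 * 0.197 = 134.3540 N*s
delta_v = J / m
delta_v = 134.3540 / 84
delta_v = 1.5995


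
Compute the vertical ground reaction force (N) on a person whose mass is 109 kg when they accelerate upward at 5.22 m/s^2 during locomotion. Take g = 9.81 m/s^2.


GRF = m * (g + a)
GRF = 109 * (9.81 + 5.22)
GRF = 109 * 15.0300
GRF = 1638.2700


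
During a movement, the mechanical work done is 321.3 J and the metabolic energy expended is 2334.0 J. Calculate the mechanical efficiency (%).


eta = (W_mech / E_meta) * 100
eta = (321.3 / 2334.0) * 100
ratio = 0.1377
eta = 13.7661


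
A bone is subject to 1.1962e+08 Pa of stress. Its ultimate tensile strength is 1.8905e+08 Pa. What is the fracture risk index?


FRI = applied / ultimate
FRI = 1.1962e+08 / 1.8905e+08
FRI = 0.6327


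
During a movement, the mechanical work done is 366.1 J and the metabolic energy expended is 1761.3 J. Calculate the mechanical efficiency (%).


eta = (W_mech / E_meta) * 100
eta = (366.1 / 1761.3) * 100
ratio = 0.2079
eta = 20.7858


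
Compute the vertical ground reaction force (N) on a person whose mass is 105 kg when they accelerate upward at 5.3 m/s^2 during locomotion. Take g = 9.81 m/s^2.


GRF = m * (g + a)
GRF = 105 * (9.81 + 5.3)
GRF = 105 * 15.1100
GRF = 1586.5500


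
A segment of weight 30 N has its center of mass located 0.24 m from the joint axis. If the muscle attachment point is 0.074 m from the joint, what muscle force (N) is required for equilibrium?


F_muscle = W * d_load / d_muscle
F_muscle = 30 * 0.24 / 0.074
Numerator = 7.2000
F_muscle = 97.2973


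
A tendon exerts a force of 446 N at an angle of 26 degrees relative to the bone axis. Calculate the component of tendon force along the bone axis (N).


F_eff = F_tendon * cos(theta)
theta = 26 deg = 0.4538 rad
cos(theta) = 0.8988
F_eff = 446 * 0.8988
F_eff = 400.8621


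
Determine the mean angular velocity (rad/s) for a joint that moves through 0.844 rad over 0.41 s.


omega = delta_theta / delta_t
omega = 0.844 / 0.41
omega = 2.0585


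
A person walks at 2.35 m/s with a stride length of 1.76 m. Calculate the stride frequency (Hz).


f = v / stride_length
f = 2.35 / 1.76
f = 1.3352


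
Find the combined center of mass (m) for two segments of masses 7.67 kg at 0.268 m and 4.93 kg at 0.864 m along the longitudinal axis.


COM = (m1*x1 + m2*x2) / (m1 + m2)
COM = (7.67*0.268 + 4.93*0.864) / (7.67 + 4.93)
Numerator = 6.3151
Denominator = 12.6000
COM = 0.5012


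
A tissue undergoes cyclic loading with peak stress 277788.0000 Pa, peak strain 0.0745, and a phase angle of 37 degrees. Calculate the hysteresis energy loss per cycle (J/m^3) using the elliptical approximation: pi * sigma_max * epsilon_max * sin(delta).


E_loss = pi * sigma_max * epsilon_max * sin(delta)
delta = 37 deg = 0.6458 rad
sin(delta) = 0.6018
E_loss = pi * 277788.0000 * 0.0745 * 0.6018
E_loss = 39127.5497


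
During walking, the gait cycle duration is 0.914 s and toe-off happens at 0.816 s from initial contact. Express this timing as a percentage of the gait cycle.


pct = (event_time / cycle_time) * 100
pct = (0.816 / 0.914) * 100
ratio = 0.8928
pct = 89.2779


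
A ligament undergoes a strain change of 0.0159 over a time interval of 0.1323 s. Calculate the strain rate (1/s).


strain_rate = delta_strain / delta_t
strain_rate = 0.0159 / 0.1323
strain_rate = 0.1202


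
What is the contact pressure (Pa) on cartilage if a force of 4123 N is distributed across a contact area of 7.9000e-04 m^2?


P = F / A
P = 4123 / 7.9000e-04
P = 5.2190e+06


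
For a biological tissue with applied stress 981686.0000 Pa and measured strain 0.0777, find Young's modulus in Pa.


E = stress / strain
E = 981686.0000 / 0.0777
E = 1.2634e+07


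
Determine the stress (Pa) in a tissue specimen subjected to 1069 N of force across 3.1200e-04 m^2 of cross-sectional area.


stress = F / A
stress = 1069 / 3.1200e-04
stress = 3.4263e+06


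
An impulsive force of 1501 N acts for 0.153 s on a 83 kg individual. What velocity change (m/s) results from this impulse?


J = F * dt = 1501 * 0.153 = 229.6530 N*s
delta_v = J / m
delta_v = 229.6530 / 83
delta_v = 2.7669


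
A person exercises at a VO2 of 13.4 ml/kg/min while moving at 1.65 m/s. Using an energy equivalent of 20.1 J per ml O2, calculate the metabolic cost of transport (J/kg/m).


Power per kg = VO2 * 20.1 / 60
Power per kg = 13.4 * 20.1 / 60 = 4.4890 W/kg
Cost = power_per_kg / speed
Cost = 4.4890 / 1.65
Cost = 2.7206


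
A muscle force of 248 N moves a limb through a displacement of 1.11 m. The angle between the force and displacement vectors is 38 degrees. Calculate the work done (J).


W = F * d * cos(theta)
theta = 38 deg = 0.6632 rad
cos(theta) = 0.7880
W = 248 * 1.11 * 0.7880
W = 216.9236


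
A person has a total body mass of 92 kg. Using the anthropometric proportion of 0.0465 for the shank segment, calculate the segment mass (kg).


m_segment = body_mass * fraction
m_segment = 92 * 0.0465
m_segment = 4.2780


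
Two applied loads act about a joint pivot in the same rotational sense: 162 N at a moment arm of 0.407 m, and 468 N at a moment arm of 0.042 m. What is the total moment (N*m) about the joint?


M = F1 * d1 + F2 * d2
M = 162 * 0.407 + 468 * 0.042
M = 65.9340 + 19.6560
M = 85.5900


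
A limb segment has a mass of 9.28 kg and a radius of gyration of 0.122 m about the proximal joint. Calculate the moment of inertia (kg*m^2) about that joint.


I = m * k^2
I = 9.28 * 0.122^2
k^2 = 0.0149
I = 0.1381


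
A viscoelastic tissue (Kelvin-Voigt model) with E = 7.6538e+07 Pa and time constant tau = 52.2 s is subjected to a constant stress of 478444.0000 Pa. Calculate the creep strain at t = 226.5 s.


epsilon(t) = (sigma/E) * (1 - exp(-t/tau))
sigma/E = 478444.0000 / 7.6538e+07 = 0.0063
exp(-t/tau) = exp(-226.5 / 52.2) = 0.0130
epsilon = 0.0063 * (1 - 0.0130)
epsilon = 0.0062


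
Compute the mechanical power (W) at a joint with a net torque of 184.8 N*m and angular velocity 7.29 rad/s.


P = M * omega
P = 184.8 * 7.29
P = 1347.1920


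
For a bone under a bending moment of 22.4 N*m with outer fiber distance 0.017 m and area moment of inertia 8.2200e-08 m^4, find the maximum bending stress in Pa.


sigma = M * c / I
sigma = 22.4 * 0.017 / 8.2200e-08
M * c = 0.3808
sigma = 4.6326e+06


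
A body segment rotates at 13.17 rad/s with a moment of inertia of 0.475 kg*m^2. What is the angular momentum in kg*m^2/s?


L = I * omega
L = 0.475 * 13.17
L = 6.2557


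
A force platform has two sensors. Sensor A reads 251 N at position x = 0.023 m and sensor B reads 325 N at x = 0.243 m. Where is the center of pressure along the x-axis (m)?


COP_x = (F1*x1 + F2*x2) / (F1 + F2)
COP_x = (251*0.023 + 325*0.243) / (251 + 325)
Numerator = 84.7480
Denominator = 576
COP_x = 0.1471


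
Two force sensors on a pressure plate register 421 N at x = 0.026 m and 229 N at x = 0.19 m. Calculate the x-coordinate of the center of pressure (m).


COP_x = (F1*x1 + F2*x2) / (F1 + F2)
COP_x = (421*0.026 + 229*0.19) / (421 + 229)
Numerator = 54.4560
Denominator = 650
COP_x = 0.0838


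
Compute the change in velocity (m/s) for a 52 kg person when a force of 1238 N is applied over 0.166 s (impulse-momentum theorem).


J = F * dt = 1238 * 0.166 = 205.5080 N*s
delta_v = J / m
delta_v = 205.5080 / 52
delta_v = 3.9521


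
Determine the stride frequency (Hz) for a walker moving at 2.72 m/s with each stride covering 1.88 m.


f = v / stride_length
f = 2.72 / 1.88
f = 1.4468


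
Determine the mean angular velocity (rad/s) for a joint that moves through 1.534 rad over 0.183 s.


omega = delta_theta / delta_t
omega = 1.534 / 0.183
omega = 8.3825


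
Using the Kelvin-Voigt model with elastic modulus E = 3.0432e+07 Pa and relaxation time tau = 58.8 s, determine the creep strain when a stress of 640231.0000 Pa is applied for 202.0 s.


epsilon(t) = (sigma/E) * (1 - exp(-t/tau))
sigma/E = 640231.0000 / 3.0432e+07 = 0.0210
exp(-t/tau) = exp(-202.0 / 58.8) = 0.0322
epsilon = 0.0210 * (1 - 0.0322)
epsilon = 0.0204


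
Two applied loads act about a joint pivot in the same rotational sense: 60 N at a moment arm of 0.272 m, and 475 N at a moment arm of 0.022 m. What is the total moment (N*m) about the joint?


M = F1 * d1 + F2 * d2
M = 60 * 0.272 + 475 * 0.022
M = 16.3200 + 10.4500
M = 26.7700


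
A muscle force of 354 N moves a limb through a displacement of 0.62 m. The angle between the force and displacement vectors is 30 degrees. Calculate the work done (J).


W = F * d * cos(theta)
theta = 30 deg = 0.5236 rad
cos(theta) = 0.8660
W = 354 * 0.62 * 0.8660
W = 190.0753


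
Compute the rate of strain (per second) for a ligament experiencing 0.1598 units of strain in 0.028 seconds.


strain_rate = delta_strain / delta_t
strain_rate = 0.1598 / 0.028
strain_rate = 5.7071


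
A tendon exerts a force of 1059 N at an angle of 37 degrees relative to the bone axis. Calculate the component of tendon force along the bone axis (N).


F_eff = F_tendon * cos(theta)
theta = 37 deg = 0.6458 rad
cos(theta) = 0.7986
F_eff = 1059 * 0.7986
F_eff = 845.7550


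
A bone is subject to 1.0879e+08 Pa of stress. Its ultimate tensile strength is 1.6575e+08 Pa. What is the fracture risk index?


FRI = applied / ultimate
FRI = 1.0879e+08 / 1.6575e+08
FRI = 0.6563


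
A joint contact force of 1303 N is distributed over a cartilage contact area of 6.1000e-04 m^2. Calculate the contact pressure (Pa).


P = F / A
P = 1303 / 6.1000e-04
P = 2.1361e+06


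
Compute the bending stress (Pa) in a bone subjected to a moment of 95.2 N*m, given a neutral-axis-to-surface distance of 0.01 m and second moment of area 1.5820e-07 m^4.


sigma = M * c / I
sigma = 95.2 * 0.01 / 1.5820e-07
M * c = 0.9520
sigma = 6.0177e+06


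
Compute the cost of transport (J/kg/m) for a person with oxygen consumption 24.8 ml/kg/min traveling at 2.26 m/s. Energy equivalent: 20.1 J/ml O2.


Power per kg = VO2 * 20.1 / 60
Power per kg = 24.8 * 20.1 / 60 = 8.3080 W/kg
Cost = power_per_kg / speed
Cost = 8.3080 / 2.26
Cost = 3.6761


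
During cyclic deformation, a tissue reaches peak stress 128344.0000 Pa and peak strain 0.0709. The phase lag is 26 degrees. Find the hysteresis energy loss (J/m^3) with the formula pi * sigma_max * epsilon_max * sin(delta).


E_loss = pi * sigma_max * epsilon_max * sin(delta)
delta = 26 deg = 0.4538 rad
sin(delta) = 0.4384
E_loss = pi * 128344.0000 * 0.0709 * 0.4384
E_loss = 12531.8053


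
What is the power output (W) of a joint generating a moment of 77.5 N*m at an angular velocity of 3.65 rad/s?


P = M * omega
P = 77.5 * 3.65
P = 282.8750


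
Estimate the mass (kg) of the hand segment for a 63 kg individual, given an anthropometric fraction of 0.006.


m_segment = body_mass * fraction
m_segment = 63 * 0.006
m_segment = 0.3780


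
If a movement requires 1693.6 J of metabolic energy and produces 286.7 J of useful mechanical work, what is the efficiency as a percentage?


eta = (W_mech / E_meta) * 100
eta = (286.7 / 1693.6) * 100
ratio = 0.1693
eta = 16.9284


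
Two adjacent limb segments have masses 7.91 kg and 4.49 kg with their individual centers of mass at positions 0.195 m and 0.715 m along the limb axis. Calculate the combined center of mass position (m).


COM = (m1*x1 + m2*x2) / (m1 + m2)
COM = (7.91*0.195 + 4.49*0.715) / (7.91 + 4.49)
Numerator = 4.7528
Denominator = 12.4000
COM = 0.3833


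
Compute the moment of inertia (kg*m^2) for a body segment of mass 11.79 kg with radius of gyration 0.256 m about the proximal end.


I = m * k^2
I = 11.79 * 0.256^2
k^2 = 0.0655
I = 0.7727


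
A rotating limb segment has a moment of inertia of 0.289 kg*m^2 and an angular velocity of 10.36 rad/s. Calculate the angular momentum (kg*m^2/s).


L = I * omega
L = 0.289 * 10.36
L = 2.9940


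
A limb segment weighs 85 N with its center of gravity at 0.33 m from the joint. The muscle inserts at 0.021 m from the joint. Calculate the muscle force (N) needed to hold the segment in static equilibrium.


F_muscle = W * d_load / d_muscle
F_muscle = 85 * 0.33 / 0.021
Numerator = 28.0500
F_muscle = 1335.7143


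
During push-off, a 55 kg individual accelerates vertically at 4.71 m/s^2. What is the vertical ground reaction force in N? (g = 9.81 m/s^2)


GRF = m * (g + a)
GRF = 55 * (9.81 + 4.71)
GRF = 55 * 14.5200
GRF = 798.6000


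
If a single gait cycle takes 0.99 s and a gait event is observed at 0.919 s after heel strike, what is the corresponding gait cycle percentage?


pct = (event_time / cycle_time) * 100
pct = (0.919 / 0.99) * 100
ratio = 0.9283
pct = 92.8283


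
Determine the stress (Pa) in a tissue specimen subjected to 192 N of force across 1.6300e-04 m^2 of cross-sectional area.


stress = F / A
stress = 192 / 1.6300e-04
stress = 1.1779e+06


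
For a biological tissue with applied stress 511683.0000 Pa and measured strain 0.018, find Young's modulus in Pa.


E = stress / strain
E = 511683.0000 / 0.018
E = 2.8427e+07


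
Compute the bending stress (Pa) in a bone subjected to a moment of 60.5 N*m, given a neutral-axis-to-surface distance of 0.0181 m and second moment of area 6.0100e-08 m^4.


sigma = M * c / I
sigma = 60.5 * 0.0181 / 6.0100e-08
M * c = 1.0951
sigma = 1.8220e+07


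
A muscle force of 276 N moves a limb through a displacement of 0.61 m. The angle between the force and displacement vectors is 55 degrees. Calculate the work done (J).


W = F * d * cos(theta)
theta = 55 deg = 0.9599 rad
cos(theta) = 0.5736
W = 276 * 0.61 * 0.5736
W = 96.5673


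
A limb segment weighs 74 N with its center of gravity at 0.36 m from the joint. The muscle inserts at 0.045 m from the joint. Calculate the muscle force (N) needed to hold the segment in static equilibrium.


F_muscle = W * d_load / d_muscle
F_muscle = 74 * 0.36 / 0.045
Numerator = 26.6400
F_muscle = 592.0000


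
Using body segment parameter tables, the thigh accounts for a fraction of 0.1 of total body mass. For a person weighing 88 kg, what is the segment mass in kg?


m_segment = body_mass * fraction
m_segment = 88 * 0.1
m_segment = 8.8000


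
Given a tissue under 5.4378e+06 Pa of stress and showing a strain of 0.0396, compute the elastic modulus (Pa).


E = stress / strain
E = 5.4378e+06 / 0.0396
E = 1.3732e+08


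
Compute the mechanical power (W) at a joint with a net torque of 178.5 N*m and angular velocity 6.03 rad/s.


P = M * omega
P = 178.5 * 6.03
P = 1076.3550


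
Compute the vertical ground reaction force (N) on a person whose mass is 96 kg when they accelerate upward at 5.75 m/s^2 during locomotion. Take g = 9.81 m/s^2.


GRF = m * (g + a)
GRF = 96 * (9.81 + 5.75)
GRF = 96 * 15.5600
GRF = 1493.7600


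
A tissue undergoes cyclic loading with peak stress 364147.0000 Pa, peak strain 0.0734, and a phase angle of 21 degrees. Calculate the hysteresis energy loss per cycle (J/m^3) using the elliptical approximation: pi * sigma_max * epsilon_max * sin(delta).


E_loss = pi * sigma_max * epsilon_max * sin(delta)
delta = 21 deg = 0.3665 rad
sin(delta) = 0.3584
E_loss = pi * 364147.0000 * 0.0734 * 0.3584
E_loss = 30092.0539


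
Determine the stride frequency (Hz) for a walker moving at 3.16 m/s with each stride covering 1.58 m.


f = v / stride_length
f = 3.16 / 1.58
f = 2.0000


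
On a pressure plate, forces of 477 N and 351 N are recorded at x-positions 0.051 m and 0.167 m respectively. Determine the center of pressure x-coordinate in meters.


COP_x = (F1*x1 + F2*x2) / (F1 + F2)
COP_x = (477*0.051 + 351*0.167) / (477 + 351)
Numerator = 82.9440
Denominator = 828
COP_x = 0.1002


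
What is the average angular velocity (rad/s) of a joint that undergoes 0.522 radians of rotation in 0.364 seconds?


omega = delta_theta / delta_t
omega = 0.522 / 0.364
omega = 1.4341


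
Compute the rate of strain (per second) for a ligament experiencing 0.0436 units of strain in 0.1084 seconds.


strain_rate = delta_strain / delta_t
strain_rate = 0.0436 / 0.1084
strain_rate = 0.4022


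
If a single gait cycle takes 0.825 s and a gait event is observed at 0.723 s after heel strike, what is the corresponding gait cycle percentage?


pct = (event_time / cycle_time) * 100
pct = (0.723 / 0.825) * 100
ratio = 0.8764
pct = 87.6364


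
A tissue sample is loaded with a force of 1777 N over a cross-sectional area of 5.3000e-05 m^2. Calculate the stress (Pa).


stress = F / A
stress = 1777 / 5.3000e-05
stress = 3.3528e+07


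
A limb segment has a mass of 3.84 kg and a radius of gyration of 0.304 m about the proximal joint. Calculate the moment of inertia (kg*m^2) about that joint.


I = m * k^2
I = 3.84 * 0.304^2
k^2 = 0.0924
I = 0.3549


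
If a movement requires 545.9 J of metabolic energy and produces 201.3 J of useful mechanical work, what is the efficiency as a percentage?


eta = (W_mech / E_meta) * 100
eta = (201.3 / 545.9) * 100
ratio = 0.3687
eta = 36.8749


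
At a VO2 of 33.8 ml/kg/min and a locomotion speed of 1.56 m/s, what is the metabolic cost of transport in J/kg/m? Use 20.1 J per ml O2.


Power per kg = VO2 * 20.1 / 60
Power per kg = 33.8 * 20.1 / 60 = 11.3230 W/kg
Cost = power_per_kg / speed
Cost = 11.3230 / 1.56
Cost = 7.2583


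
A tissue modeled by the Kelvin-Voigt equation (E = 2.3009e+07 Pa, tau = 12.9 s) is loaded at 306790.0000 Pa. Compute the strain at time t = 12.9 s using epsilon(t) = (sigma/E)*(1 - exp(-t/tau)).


epsilon(t) = (sigma/E) * (1 - exp(-t/tau))
sigma/E = 306790.0000 / 2.3009e+07 = 0.0133
exp(-t/tau) = exp(-12.9 / 12.9) = 0.3679
epsilon = 0.0133 * (1 - 0.3679)
epsilon = 0.0084


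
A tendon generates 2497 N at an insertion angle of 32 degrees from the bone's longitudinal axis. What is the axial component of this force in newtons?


F_eff = F_tendon * cos(theta)
theta = 32 deg = 0.5585 rad
cos(theta) = 0.8480
F_eff = 2497 * 0.8480
F_eff = 2117.5761


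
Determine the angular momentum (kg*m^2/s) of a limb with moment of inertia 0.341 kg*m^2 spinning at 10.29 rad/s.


L = I * omega
L = 0.341 * 10.29
L = 3.5089


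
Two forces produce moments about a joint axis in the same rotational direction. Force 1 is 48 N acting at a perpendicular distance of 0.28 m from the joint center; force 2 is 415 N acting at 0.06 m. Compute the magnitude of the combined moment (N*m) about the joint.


M = F1 * d1 + F2 * d2
M = 48 * 0.28 + 415 * 0.06
M = 13.4400 + 24.9000
M = 38.3400


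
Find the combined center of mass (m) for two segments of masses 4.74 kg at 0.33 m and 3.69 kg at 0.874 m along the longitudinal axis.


COM = (m1*x1 + m2*x2) / (m1 + m2)
COM = (4.74*0.33 + 3.69*0.874) / (4.74 + 3.69)
Numerator = 4.7893
Denominator = 8.4300
COM = 0.5681


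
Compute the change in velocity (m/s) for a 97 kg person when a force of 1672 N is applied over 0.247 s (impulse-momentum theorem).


J = F * dt = 1672 * 0.247 = 412.9840 N*s
delta_v = J / m
delta_v = 412.9840 / 97
delta_v = 4.2576


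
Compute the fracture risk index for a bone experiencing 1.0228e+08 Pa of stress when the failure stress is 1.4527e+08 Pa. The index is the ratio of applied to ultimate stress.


FRI = applied / ultimate
FRI = 1.0228e+08 / 1.4527e+08
FRI = 0.7041


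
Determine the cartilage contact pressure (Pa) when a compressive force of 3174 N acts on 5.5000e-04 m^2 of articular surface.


P = F / A
P = 3174 / 5.5000e-04
P = 5.7709e+06


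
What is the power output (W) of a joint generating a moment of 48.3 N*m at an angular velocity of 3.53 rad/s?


P = M * omega
P = 48.3 * 3.53
P = 170.4990


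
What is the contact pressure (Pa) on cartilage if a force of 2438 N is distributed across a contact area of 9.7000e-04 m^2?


P = F / A
P = 2438 / 9.7000e-04
P = 2.5134e+06


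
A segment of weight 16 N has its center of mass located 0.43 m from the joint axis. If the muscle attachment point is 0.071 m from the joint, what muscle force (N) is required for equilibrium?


F_muscle = W * d_load / d_muscle
F_muscle = 16 * 0.43 / 0.071
Numerator = 6.8800
F_muscle = 96.9014


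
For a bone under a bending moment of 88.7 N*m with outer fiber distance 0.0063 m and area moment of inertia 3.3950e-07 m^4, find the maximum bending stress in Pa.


sigma = M * c / I
sigma = 88.7 * 0.0063 / 3.3950e-07
M * c = 0.5588
sigma = 1.6460e+06


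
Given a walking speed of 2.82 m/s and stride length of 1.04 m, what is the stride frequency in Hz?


f = v / stride_length
f = 2.82 / 1.04
f = 2.7115


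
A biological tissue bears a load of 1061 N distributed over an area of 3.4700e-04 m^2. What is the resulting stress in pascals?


stress = F / A
stress = 1061 / 3.4700e-04
stress = 3.0576e+06


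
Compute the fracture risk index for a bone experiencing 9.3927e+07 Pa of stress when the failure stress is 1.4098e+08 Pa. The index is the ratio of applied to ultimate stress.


FRI = applied / ultimate
FRI = 9.3927e+07 / 1.4098e+08
FRI = 0.6662


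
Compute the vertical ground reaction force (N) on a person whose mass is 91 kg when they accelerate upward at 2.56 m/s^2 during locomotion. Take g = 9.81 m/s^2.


GRF = m * (g + a)
GRF = 91 * (9.81 + 2.56)
GRF = 91 * 12.3700
GRF = 1125.6700


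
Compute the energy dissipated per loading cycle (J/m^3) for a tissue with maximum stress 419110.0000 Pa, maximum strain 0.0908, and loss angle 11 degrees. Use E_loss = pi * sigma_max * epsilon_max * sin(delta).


E_loss = pi * sigma_max * epsilon_max * sin(delta)
delta = 11 deg = 0.1920 rad
sin(delta) = 0.1908
E_loss = pi * 419110.0000 * 0.0908 * 0.1908
E_loss = 22811.9594


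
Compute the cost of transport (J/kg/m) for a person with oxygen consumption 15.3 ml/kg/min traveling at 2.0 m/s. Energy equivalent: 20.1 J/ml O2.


Power per kg = VO2 * 20.1 / 60
Power per kg = 15.3 * 20.1 / 60 = 5.1255 W/kg
Cost = power_per_kg / speed
Cost = 5.1255 / 2.0
Cost = 2.5628


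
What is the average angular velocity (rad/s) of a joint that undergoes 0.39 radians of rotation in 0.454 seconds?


omega = delta_theta / delta_t
omega = 0.39 / 0.454
omega = 0.8590


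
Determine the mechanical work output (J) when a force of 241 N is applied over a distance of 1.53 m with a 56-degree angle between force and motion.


W = F * d * cos(theta)
theta = 56 deg = 0.9774 rad
cos(theta) = 0.5592
W = 241 * 1.53 * 0.5592
W = 206.1912


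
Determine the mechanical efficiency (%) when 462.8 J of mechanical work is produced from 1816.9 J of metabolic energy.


eta = (W_mech / E_meta) * 100
eta = (462.8 / 1816.9) * 100
ratio = 0.2547
eta = 25.4720


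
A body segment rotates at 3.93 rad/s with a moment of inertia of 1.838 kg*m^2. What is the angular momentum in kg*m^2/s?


L = I * omega
L = 1.838 * 3.93
L = 7.2233


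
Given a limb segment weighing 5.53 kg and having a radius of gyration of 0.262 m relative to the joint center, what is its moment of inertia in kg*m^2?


I = m * k^2
I = 5.53 * 0.262^2
k^2 = 0.0686
I = 0.3796


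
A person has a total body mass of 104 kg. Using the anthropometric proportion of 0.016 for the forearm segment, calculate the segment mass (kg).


m_segment = body_mass * fraction
m_segment = 104 * 0.016
m_segment = 1.6640


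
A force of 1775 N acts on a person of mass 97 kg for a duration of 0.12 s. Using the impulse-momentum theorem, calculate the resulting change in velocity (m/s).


J = F * dt = 1775 * 0.12 = 213.0000 N*s
delta_v = J / m
delta_v = 213.0000 / 97
delta_v = 2.1959


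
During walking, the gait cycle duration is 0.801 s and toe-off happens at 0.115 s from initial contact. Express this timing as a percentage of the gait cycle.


pct = (event_time / cycle_time) * 100
pct = (0.115 / 0.801) * 100
ratio = 0.1436
pct = 14.3571


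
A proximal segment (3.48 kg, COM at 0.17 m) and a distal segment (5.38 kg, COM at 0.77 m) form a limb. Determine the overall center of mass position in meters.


COM = (m1*x1 + m2*x2) / (m1 + m2)
COM = (3.48*0.17 + 5.38*0.77) / (3.48 + 5.38)
Numerator = 4.7342
Denominator = 8.8600
COM = 0.5343


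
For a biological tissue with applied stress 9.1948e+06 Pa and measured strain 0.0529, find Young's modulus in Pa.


E = stress / strain
E = 9.1948e+06 / 0.0529
E = 1.7381e+08


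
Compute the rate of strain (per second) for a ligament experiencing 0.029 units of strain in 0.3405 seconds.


strain_rate = delta_strain / delta_t
strain_rate = 0.029 / 0.3405
strain_rate = 0.0852


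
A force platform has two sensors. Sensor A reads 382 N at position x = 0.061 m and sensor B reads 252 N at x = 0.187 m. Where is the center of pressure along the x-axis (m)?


COP_x = (F1*x1 + F2*x2) / (F1 + F2)
COP_x = (382*0.061 + 252*0.187) / (382 + 252)
Numerator = 70.4260
Denominator = 634
COP_x = 0.1111


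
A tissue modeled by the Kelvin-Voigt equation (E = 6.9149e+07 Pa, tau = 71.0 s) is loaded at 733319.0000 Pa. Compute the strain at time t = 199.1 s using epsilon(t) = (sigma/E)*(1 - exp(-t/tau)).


epsilon(t) = (sigma/E) * (1 - exp(-t/tau))
sigma/E = 733319.0000 / 6.9149e+07 = 0.0106
exp(-t/tau) = exp(-199.1 / 71.0) = 0.0606
epsilon = 0.0106 * (1 - 0.0606)
epsilon = 0.0100


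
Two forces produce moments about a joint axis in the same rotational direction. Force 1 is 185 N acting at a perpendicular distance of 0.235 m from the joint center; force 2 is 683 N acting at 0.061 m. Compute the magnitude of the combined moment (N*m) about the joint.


M = F1 * d1 + F2 * d2
M = 185 * 0.235 + 683 * 0.061
M = 43.4750 + 41.6630
M = 85.1380


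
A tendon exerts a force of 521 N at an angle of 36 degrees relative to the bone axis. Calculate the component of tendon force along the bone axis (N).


F_eff = F_tendon * cos(theta)
theta = 36 deg = 0.6283 rad
cos(theta) = 0.8090
F_eff = 521 * 0.8090
F_eff = 421.4979


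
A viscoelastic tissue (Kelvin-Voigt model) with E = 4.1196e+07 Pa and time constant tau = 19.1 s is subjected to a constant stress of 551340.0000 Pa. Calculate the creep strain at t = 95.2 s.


epsilon(t) = (sigma/E) * (1 - exp(-t/tau))
sigma/E = 551340.0000 / 4.1196e+07 = 0.0134
exp(-t/tau) = exp(-95.2 / 19.1) = 0.0068
epsilon = 0.0134 * (1 - 0.0068)
epsilon = 0.0133


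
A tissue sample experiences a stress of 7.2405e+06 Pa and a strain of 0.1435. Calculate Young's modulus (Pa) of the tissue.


E = stress / strain
E = 7.2405e+06 / 0.1435
E = 5.0456e+07


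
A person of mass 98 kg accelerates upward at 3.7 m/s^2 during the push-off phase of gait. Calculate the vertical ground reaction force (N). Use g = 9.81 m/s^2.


GRF = m * (g + a)
GRF = 98 * (9.81 + 3.7)
GRF = 98 * 13.5100
GRF = 1323.9800


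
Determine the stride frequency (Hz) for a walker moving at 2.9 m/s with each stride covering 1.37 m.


f = v / stride_length
f = 2.9 / 1.37
f = 2.1168


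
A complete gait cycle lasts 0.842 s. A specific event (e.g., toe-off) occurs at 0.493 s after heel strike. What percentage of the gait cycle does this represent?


pct = (event_time / cycle_time) * 100
pct = (0.493 / 0.842) * 100
ratio = 0.5855
pct = 58.5511


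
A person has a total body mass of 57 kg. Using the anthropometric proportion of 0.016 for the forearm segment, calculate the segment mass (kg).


m_segment = body_mass * fraction
m_segment = 57 * 0.016
m_segment = 0.9120


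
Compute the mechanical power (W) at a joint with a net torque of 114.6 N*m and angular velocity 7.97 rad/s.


P = M * omega
P = 114.6 * 7.97
P = 913.3620


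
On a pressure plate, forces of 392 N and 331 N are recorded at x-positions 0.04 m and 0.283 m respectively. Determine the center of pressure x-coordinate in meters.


COP_x = (F1*x1 + F2*x2) / (F1 + F2)
COP_x = (392*0.04 + 331*0.283) / (392 + 331)
Numerator = 109.3530
Denominator = 723
COP_x = 0.1512


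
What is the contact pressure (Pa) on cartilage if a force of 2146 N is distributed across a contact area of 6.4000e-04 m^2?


P = F / A
P = 2146 / 6.4000e-04
P = 3.3531e+06


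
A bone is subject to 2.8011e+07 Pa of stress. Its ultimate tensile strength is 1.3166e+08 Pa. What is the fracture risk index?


FRI = applied / ultimate
FRI = 2.8011e+07 / 1.3166e+08
FRI = 0.2128


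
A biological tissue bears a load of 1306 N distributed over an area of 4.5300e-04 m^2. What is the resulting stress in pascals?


stress = F / A
stress = 1306 / 4.5300e-04
stress = 2.8830e+06


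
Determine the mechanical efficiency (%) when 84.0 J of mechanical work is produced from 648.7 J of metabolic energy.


eta = (W_mech / E_meta) * 100
eta = (84.0 / 648.7) * 100
ratio = 0.1295
eta = 12.9490


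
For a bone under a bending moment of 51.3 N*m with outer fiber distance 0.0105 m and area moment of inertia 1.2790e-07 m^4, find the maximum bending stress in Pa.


sigma = M * c / I
sigma = 51.3 * 0.0105 / 1.2790e-07
M * c = 0.5386
sigma = 4.2115e+06


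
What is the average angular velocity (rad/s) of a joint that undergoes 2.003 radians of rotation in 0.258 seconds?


omega = delta_theta / delta_t
omega = 2.003 / 0.258
omega = 7.7636


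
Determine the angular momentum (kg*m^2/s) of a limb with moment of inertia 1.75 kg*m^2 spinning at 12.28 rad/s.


L = I * omega
L = 1.75 * 12.28
L = 21.4900


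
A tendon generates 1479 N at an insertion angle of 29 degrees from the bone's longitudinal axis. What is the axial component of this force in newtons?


F_eff = F_tendon * cos(theta)
theta = 29 deg = 0.5061 rad
cos(theta) = 0.8746
F_eff = 1479 * 0.8746
F_eff = 1293.5625


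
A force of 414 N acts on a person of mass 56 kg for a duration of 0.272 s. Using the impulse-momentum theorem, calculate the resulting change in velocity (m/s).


J = F * dt = 414 * 0.272 = 112.6080 N*s
delta_v = J / m
delta_v = 112.6080 / 56
delta_v = 2.0109


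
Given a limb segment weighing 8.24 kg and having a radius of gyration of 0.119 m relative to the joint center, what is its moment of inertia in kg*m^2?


I = m * k^2
I = 8.24 * 0.119^2
k^2 = 0.0142
I = 0.1167


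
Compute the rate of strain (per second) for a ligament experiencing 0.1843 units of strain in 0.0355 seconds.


strain_rate = delta_strain / delta_t
strain_rate = 0.1843 / 0.0355
strain_rate = 5.1915


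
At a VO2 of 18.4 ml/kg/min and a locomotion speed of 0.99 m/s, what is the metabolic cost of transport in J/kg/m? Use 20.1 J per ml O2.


Power per kg = VO2 * 20.1 / 60
Power per kg = 18.4 * 20.1 / 60 = 6.1640 W/kg
Cost = power_per_kg / speed
Cost = 6.1640 / 0.99
Cost = 6.2263


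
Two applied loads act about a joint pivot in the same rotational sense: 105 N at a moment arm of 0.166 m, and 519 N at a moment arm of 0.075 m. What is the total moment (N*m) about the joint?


M = F1 * d1 + F2 * d2
M = 105 * 0.166 + 519 * 0.075
M = 17.4300 + 38.9250
M = 56.3550


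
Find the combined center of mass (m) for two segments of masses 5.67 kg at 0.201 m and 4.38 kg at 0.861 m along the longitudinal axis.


COM = (m1*x1 + m2*x2) / (m1 + m2)
COM = (5.67*0.201 + 4.38*0.861) / (5.67 + 4.38)
Numerator = 4.9108
Denominator = 10.0500
COM = 0.4886


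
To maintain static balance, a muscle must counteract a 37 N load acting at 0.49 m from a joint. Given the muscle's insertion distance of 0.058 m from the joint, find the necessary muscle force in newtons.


F_muscle = W * d_load / d_muscle
F_muscle = 37 * 0.49 / 0.058
Numerator = 18.1300
F_muscle = 312.5862


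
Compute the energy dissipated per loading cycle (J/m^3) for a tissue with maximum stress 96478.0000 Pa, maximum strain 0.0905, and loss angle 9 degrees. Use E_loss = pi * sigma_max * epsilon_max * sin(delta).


E_loss = pi * sigma_max * epsilon_max * sin(delta)
delta = 9 deg = 0.1571 rad
sin(delta) = 0.1564
E_loss = pi * 96478.0000 * 0.0905 * 0.1564
E_loss = 4291.0066


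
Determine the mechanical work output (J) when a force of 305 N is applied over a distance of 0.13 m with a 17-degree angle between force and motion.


W = F * d * cos(theta)
theta = 17 deg = 0.2967 rad
cos(theta) = 0.9563
W = 305 * 0.13 * 0.9563
W = 37.9175


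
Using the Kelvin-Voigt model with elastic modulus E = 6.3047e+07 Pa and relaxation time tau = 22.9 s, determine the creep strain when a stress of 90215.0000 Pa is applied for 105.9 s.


epsilon(t) = (sigma/E) * (1 - exp(-t/tau))
sigma/E = 90215.0000 / 6.3047e+07 = 0.0014
exp(-t/tau) = exp(-105.9 / 22.9) = 0.0098
epsilon = 0.0014 * (1 - 0.0098)
epsilon = 0.0014


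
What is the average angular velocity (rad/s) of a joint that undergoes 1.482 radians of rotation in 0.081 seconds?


omega = delta_theta / delta_t
omega = 1.482 / 0.081
omega = 18.2963


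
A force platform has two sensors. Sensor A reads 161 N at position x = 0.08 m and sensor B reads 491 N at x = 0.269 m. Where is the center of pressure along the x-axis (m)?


COP_x = (F1*x1 + F2*x2) / (F1 + F2)
COP_x = (161*0.08 + 491*0.269) / (161 + 491)
Numerator = 144.9590
Denominator = 652
COP_x = 0.2223


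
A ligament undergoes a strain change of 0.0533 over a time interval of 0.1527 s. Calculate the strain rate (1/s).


strain_rate = delta_strain / delta_t
strain_rate = 0.0533 / 0.1527
strain_rate = 0.3491


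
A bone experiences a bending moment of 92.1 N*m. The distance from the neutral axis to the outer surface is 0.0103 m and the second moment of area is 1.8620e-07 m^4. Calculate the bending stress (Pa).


sigma = M * c / I
sigma = 92.1 * 0.0103 / 1.8620e-07
M * c = 0.9486
sigma = 5.0947e+06


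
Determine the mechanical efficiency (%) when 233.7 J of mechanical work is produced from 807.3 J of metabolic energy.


eta = (W_mech / E_meta) * 100
eta = (233.7 / 807.3) * 100
ratio = 0.2895
eta = 28.9483


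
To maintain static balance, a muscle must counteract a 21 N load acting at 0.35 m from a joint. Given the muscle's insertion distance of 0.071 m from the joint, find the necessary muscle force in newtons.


F_muscle = W * d_load / d_muscle
F_muscle = 21 * 0.35 / 0.071
Numerator = 7.3500
F_muscle = 103.5211


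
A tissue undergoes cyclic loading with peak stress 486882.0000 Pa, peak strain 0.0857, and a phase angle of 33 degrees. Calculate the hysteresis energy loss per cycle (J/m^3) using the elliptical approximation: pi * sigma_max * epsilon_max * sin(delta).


E_loss = pi * sigma_max * epsilon_max * sin(delta)
delta = 33 deg = 0.5760 rad
sin(delta) = 0.5446
E_loss = pi * 486882.0000 * 0.0857 * 0.5446
E_loss = 71394.2406


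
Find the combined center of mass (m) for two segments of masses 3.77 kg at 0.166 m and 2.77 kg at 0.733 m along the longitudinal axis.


COM = (m1*x1 + m2*x2) / (m1 + m2)
COM = (3.77*0.166 + 2.77*0.733) / (3.77 + 2.77)
Numerator = 2.6562
Denominator = 6.5400
COM = 0.4062


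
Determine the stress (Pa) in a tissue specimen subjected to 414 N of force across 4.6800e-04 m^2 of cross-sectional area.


stress = F / A
stress = 414 / 4.6800e-04
stress = 884615.3846


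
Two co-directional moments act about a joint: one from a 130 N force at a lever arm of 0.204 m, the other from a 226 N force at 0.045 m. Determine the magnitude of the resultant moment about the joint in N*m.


M = F1 * d1 + F2 * d2
M = 130 * 0.204 + 226 * 0.045
M = 26.5200 + 10.1700
M = 36.6900


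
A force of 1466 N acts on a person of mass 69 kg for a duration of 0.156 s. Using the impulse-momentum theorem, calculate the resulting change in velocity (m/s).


J = F * dt = 1466 * 0.156 = 228.6960 N*s
delta_v = J / m
delta_v = 228.6960 / 69
delta_v = 3.3144


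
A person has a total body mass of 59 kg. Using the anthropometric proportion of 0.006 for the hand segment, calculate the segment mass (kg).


m_segment = body_mass * fraction
m_segment = 59 * 0.006
m_segment = 0.3540


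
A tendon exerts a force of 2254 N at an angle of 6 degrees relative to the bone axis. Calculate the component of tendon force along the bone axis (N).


F_eff = F_tendon * cos(theta)
theta = 6 deg = 0.1047 rad
cos(theta) = 0.9945
F_eff = 2254 * 0.9945
F_eff = 2241.6524


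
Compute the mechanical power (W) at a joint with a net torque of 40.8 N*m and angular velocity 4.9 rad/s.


P = M * omega
P = 40.8 * 4.9
P = 199.9200


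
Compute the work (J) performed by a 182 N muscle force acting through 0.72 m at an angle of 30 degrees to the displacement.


W = F * d * cos(theta)
theta = 30 deg = 0.5236 rad
cos(theta) = 0.8660
W = 182 * 0.72 * 0.8660
W = 113.4840


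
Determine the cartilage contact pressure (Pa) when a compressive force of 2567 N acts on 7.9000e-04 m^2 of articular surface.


P = F / A
P = 2567 / 7.9000e-04
P = 3.2494e+06


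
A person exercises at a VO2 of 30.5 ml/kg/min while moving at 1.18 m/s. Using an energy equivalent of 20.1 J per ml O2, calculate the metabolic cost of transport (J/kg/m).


Power per kg = VO2 * 20.1 / 60
Power per kg = 30.5 * 20.1 / 60 = 10.2175 W/kg
Cost = power_per_kg / speed
Cost = 10.2175 / 1.18
Cost = 8.6589


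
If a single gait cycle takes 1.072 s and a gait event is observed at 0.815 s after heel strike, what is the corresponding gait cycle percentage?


pct = (event_time / cycle_time) * 100
pct = (0.815 / 1.072) * 100
ratio = 0.7603
pct = 76.0261


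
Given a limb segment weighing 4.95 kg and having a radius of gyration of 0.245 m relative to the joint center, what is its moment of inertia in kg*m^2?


I = m * k^2
I = 4.95 * 0.245^2
k^2 = 0.0600
I = 0.2971


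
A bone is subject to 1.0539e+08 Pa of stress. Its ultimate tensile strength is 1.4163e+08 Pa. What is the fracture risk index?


FRI = applied / ultimate
FRI = 1.0539e+08 / 1.4163e+08
FRI = 0.7441


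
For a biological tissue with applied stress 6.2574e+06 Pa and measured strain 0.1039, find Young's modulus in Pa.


E = stress / strain
E = 6.2574e+06 / 0.1039
E = 6.0225e+07


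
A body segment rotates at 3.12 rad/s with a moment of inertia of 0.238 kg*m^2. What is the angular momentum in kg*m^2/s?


L = I * omega
L = 0.238 * 3.12
L = 0.7426


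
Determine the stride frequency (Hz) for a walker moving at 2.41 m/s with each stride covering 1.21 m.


f = v / stride_length
f = 2.41 / 1.21
f = 1.9917


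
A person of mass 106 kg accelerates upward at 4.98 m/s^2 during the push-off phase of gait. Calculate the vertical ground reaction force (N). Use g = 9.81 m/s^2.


GRF = m * (g + a)
GRF = 106 * (9.81 + 4.98)
GRF = 106 * 14.7900
GRF = 1567.7400


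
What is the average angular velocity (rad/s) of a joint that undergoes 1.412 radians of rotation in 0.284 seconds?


omega = delta_theta / delta_t
omega = 1.412 / 0.284
omega = 4.9718


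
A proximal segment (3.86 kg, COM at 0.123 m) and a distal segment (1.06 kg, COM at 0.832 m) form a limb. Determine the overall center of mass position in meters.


COM = (m1*x1 + m2*x2) / (m1 + m2)
COM = (3.86*0.123 + 1.06*0.832) / (3.86 + 1.06)
Numerator = 1.3567
Denominator = 4.9200
COM = 0.2758
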